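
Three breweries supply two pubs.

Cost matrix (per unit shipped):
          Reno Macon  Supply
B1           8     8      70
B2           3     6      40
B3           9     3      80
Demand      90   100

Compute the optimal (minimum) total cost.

920

An optimal shipping plan:
  B1->Reno: 50 kegs
  B1->Macon: 20 kegs
  B2->Reno: 40 kegs
  B3->Macon: 80 kegs
Total cost = 920.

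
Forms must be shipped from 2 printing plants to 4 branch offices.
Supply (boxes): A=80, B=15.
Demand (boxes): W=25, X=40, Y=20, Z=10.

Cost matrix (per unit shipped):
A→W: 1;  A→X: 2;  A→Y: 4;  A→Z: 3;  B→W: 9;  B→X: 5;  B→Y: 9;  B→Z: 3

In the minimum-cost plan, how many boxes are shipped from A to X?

Solving gives:
  A->W: 25 × 1 = 25
  A->X: 35 × 2 = 70
  A->Y: 20 × 4 = 80
  B->X: 5 × 5 = 25
  B->Z: 10 × 3 = 30
Total cost = 230.
So A→X carries 35 boxes.

35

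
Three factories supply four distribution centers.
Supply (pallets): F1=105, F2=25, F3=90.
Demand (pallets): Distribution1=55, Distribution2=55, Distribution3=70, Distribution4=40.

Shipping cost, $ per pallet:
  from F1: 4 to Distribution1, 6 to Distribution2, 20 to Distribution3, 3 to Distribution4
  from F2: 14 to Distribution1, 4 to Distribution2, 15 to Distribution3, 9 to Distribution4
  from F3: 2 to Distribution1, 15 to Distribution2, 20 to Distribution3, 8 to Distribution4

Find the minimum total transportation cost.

1835

One minimum-cost allocation:
  F1->Distribution2: 55 × $6 = $330
  F1->Distribution3: 10 × $20 = $200
  F1->Distribution4: 40 × $3 = $120
  F2->Distribution3: 25 × $15 = $375
  F3->Distribution1: 55 × $2 = $110
  F3->Distribution3: 35 × $20 = $700
Total = 330 + 200 + 120 + 375 + 110 + 700 = $1835.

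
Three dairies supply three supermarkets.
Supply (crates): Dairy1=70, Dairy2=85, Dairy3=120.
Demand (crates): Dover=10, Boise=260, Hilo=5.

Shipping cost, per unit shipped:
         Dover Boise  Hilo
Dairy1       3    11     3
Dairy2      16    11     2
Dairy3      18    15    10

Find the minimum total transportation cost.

3380

An optimal shipping plan:
  Dairy1 to Dover: 10 × 3 = 30
  Dairy1 to Boise: 60 × 11 = 660
  Dairy2 to Boise: 80 × 11 = 880
  Dairy2 to Hilo: 5 × 2 = 10
  Dairy3 to Boise: 120 × 15 = 1800
Total = 30 + 660 + 880 + 10 + 1800 = 3380.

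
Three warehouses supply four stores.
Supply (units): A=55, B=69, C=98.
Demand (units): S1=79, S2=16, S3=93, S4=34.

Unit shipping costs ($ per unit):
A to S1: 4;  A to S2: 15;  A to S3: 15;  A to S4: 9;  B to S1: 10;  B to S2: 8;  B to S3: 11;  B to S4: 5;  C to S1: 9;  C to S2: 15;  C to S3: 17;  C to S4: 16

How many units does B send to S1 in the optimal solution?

Solving gives:
  A to S1: 55 × $4 = $220
  B to S2: 16 × $8 = $128
  B to S3: 19 × $11 = $209
  B to S4: 34 × $5 = $170
  C to S1: 24 × $9 = $216
  C to S3: 74 × $17 = $1258
Total cost = $2201.
The route B→S1 is not used.

0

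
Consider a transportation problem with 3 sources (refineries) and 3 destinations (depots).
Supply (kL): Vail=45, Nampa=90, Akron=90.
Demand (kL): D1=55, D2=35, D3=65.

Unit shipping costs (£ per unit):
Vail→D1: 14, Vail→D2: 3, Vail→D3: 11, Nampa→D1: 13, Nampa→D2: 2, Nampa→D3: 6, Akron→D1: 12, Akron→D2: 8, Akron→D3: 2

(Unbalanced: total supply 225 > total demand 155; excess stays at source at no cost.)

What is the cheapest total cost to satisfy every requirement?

890

One minimum-cost allocation:
  Nampa to D1: 30 × £13 = £390
  Nampa to D2: 35 × £2 = £70
  Akron to D1: 25 × £12 = £300
  Akron to D3: 65 × £2 = £130
Total = 390 + 70 + 300 + 130 = £890.
(Supply check: Vail ships 0; Nampa ships 65; Akron ships 90.)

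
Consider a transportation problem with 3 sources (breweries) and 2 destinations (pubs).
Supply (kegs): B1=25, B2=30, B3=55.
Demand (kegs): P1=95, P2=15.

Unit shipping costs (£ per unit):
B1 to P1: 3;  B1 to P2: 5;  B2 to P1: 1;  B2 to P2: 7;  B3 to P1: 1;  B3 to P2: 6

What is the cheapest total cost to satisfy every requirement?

An optimal shipping plan:
  B1→P1: 10 × £3 = £30
  B1→P2: 15 × £5 = £75
  B2→P1: 30 × £1 = £30
  B3→P1: 55 × £1 = £55
Total = 30 + 75 + 30 + 55 = £190.
(Supply check: B1 ships 25; B2 ships 30; B3 ships 55.)

190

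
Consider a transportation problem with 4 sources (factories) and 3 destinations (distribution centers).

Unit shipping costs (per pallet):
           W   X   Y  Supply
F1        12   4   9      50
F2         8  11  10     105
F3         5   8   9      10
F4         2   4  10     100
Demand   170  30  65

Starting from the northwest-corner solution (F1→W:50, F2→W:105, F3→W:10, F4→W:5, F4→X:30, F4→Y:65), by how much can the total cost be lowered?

Current plan cost = 50·12 + 105·8 + 10·5 + 5·2 + 30·4 + 65·10 = 2270.
Optimal plan:
  F1→X: 30 pallets
  F1→Y: 20 pallets
  F2→W: 60 pallets
  F2→Y: 45 pallets
  F3→W: 10 pallets
  F4→W: 100 pallets
Optimal cost = 1480.
Saving = 2270 − 1480 = 790.

790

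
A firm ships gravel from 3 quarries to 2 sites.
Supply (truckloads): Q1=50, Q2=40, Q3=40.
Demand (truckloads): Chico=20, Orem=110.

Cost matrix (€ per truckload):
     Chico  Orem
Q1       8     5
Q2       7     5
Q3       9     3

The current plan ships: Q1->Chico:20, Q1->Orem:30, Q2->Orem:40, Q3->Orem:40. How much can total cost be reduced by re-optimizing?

Current plan cost = 20·8 + 30·5 + 40·5 + 40·3 = €630.
Optimal plan:
  Q1->Orem: 50 × €5 = €250
  Q2->Chico: 20 × €7 = €140
  Q2->Orem: 20 × €5 = €100
  Q3->Orem: 40 × €3 = €120
Optimal cost = €610.
Saving = 630 − 610 = €20.

20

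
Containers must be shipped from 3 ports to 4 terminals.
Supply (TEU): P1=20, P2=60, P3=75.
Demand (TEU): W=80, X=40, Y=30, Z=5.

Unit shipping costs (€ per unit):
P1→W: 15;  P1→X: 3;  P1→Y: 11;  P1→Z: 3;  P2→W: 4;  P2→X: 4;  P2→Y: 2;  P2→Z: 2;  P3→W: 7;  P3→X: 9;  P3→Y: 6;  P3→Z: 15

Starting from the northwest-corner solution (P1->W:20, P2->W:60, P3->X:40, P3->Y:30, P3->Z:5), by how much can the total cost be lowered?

400

Current plan cost = 20·15 + 60·4 + 40·9 + 30·6 + 5·15 = €1155.
Optimal plan:
  P1→X: 20 × €3 = €60
  P2→W: 5 × €4 = €20
  P2→X: 20 × €4 = €80
  P2→Y: 30 × €2 = €60
  P2→Z: 5 × €2 = €10
  P3→W: 75 × €7 = €525
Optimal cost = €755.
Saving = 1155 − 755 = €400.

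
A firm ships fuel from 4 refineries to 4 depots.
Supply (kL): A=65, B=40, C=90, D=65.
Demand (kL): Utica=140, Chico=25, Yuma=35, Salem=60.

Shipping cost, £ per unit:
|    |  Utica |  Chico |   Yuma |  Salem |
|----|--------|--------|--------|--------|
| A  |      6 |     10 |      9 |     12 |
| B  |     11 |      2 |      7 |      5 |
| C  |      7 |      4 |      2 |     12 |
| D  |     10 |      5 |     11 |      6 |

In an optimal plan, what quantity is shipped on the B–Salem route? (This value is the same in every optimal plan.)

15

Optimal shipments:
  A→Utica: 65 × £6 = £390
  B→Chico: 25 × £2 = £50
  B→Salem: 15 × £5 = £75
  C→Utica: 55 × £7 = £385
  C→Yuma: 35 × £2 = £70
  D→Utica: 20 × £10 = £200
  D→Salem: 45 × £6 = £270
Total cost = £1440.
So B→Salem carries 15 kL.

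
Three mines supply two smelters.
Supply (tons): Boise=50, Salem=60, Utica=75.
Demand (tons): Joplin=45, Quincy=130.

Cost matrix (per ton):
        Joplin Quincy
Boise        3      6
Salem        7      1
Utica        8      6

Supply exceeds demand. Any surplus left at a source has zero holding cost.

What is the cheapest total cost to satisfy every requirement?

One minimum-cost allocation:
  Boise->Joplin: 45 × 3 = 135
  Boise->Quincy: 5 × 6 = 30
  Salem->Quincy: 60 × 1 = 60
  Utica->Quincy: 65 × 6 = 390
Total = 135 + 30 + 60 + 390 = 615.

615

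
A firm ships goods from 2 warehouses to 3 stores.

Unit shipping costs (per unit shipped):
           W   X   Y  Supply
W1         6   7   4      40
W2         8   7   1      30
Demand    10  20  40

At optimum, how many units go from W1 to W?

10

The minimum-cost plan:
  W1 to W: 10 × 6 = 60
  W1 to X: 20 × 7 = 140
  W1 to Y: 10 × 4 = 40
  W2 to Y: 30 × 1 = 30
Total cost = 270.
So W1→W carries 10 units.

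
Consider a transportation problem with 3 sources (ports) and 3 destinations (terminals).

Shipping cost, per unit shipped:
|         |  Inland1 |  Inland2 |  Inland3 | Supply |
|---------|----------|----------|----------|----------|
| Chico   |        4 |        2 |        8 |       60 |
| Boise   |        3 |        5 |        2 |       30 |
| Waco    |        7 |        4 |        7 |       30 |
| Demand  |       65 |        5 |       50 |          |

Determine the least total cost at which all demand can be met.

495

One minimum-cost allocation:
  Chico→Inland1: 60 × 4 = 240
  Boise→Inland3: 30 × 2 = 60
  Waco→Inland1: 5 × 7 = 35
  Waco→Inland2: 5 × 4 = 20
  Waco→Inland3: 20 × 7 = 140
Total = 240 + 60 + 35 + 20 + 140 = 495.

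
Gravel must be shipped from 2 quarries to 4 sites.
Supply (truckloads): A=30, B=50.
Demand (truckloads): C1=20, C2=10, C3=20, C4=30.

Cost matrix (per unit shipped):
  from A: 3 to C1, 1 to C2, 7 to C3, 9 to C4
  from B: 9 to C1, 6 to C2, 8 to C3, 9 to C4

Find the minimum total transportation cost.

One minimum-cost allocation:
  A->C1: 20 truckloads
  A->C2: 10 truckloads
  B->C3: 20 truckloads
  B->C4: 30 truckloads
Total cost = 500.

500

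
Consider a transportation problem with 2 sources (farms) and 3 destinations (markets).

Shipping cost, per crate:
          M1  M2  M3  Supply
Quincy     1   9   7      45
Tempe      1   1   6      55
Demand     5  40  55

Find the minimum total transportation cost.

415

One minimum-cost allocation:
  Quincy→M1: 5 × 1 = 5
  Quincy→M3: 40 × 7 = 280
  Tempe→M2: 40 × 1 = 40
  Tempe→M3: 15 × 6 = 90
Total = 5 + 280 + 40 + 90 = 415.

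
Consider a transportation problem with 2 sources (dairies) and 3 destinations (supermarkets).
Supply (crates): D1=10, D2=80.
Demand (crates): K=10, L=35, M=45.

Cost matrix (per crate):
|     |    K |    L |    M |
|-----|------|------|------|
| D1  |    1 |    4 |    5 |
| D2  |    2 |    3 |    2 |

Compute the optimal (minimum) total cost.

205

Optimal allocation:
  D1->K: 10 crates
  D2->L: 35 crates
  D2->M: 45 crates
Total cost = 205.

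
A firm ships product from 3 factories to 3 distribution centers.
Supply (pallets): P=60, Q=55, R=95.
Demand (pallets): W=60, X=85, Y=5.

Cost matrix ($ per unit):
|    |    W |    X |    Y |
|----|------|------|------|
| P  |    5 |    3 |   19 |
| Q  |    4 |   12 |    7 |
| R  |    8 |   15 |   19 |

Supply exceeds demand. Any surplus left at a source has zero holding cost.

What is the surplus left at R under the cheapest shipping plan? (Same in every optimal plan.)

Minimum-cost shipments:
  P→X: 60 × $3 = $180
  Q→W: 50 × $4 = $200
  Q→Y: 5 × $7 = $35
  R→W: 10 × $8 = $80
  R→X: 25 × $15 = $375
Total cost = $870.
R ships 35 of its 95, leaving 60.

60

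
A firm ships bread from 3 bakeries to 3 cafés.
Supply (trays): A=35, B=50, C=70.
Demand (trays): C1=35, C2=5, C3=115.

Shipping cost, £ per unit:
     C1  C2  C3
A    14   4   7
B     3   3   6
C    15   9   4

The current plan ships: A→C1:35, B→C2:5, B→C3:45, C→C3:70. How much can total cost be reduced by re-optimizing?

350

Current plan cost = 35·14 + 5·3 + 45·6 + 70·4 = £1055.
Optimal plan:
  A to C3: 35 × £7 = £245
  B to C1: 35 × £3 = £105
  B to C2: 5 × £3 = £15
  B to C3: 10 × £6 = £60
  C to C3: 70 × £4 = £280
Optimal cost = £705.
Saving = 1055 − 705 = £350.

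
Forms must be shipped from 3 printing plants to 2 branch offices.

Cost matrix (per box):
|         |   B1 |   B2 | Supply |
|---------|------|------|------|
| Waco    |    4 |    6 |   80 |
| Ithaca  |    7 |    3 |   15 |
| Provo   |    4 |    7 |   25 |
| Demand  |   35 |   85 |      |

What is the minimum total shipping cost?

605

Optimal allocation:
  Waco->B1: 10 boxes
  Waco->B2: 70 boxes
  Ithaca->B2: 15 boxes
  Provo->B1: 25 boxes
Total cost = 605.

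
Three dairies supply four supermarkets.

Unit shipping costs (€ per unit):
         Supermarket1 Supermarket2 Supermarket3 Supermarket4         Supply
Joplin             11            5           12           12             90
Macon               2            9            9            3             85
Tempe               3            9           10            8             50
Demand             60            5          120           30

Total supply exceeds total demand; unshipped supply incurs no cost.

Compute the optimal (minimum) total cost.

1590

A cheapest plan:
  Joplin to Supermarket2: 5 × €5 = €25
  Joplin to Supermarket3: 75 × €12 = €900
  Macon to Supermarket1: 55 × €2 = €110
  Macon to Supermarket4: 30 × €3 = €90
  Tempe to Supermarket1: 5 × €3 = €15
  Tempe to Supermarket3: 45 × €10 = €450
Total = 25 + 900 + 110 + 90 + 15 + 450 = €1590.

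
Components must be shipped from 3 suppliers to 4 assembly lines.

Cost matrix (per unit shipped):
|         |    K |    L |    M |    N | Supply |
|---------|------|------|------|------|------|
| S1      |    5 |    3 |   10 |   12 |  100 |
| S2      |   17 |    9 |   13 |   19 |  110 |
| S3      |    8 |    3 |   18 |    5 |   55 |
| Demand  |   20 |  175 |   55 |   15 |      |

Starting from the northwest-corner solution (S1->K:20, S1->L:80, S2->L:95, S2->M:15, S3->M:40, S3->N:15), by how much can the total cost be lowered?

Current plan cost = 20·5 + 80·3 + 95·9 + 15·13 + 40·18 + 15·5 = 2185.
Optimal plan:
  S1->K: 20 × 5 = 100
  S1->L: 80 × 3 = 240
  S2->L: 55 × 9 = 495
  S2->M: 55 × 13 = 715
  S3->L: 40 × 3 = 120
  S3->N: 15 × 5 = 75
Optimal cost = 1745.
Saving = 2185 − 1745 = 440.

440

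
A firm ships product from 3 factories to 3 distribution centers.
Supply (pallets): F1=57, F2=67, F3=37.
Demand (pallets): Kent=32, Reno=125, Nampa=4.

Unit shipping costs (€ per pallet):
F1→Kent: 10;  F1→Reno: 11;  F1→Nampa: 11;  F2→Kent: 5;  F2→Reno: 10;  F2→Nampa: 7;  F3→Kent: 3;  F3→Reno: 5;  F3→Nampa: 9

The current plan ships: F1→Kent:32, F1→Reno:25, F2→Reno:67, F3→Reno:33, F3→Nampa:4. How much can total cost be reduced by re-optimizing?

Current plan cost = 32·10 + 25·11 + 67·10 + 33·5 + 4·9 = €1466.
Optimal plan:
  F1->Reno: 57 × €11 = €627
  F2->Kent: 32 × €5 = €160
  F2->Reno: 31 × €10 = €310
  F2->Nampa: 4 × €7 = €28
  F3->Reno: 37 × €5 = €185
Optimal cost = €1310.
Saving = 1466 − 1310 = €156.

156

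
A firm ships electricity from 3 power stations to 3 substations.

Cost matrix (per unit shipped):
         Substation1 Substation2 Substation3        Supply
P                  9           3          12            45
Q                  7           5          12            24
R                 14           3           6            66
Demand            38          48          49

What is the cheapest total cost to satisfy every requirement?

Optimal allocation:
  P to Substation1: 14 MWh
  P to Substation2: 31 MWh
  Q to Substation1: 24 MWh
  R to Substation2: 17 MWh
  R to Substation3: 49 MWh
Total cost = 732.
(Supply check: P ships 45; Q ships 24; R ships 66.)

732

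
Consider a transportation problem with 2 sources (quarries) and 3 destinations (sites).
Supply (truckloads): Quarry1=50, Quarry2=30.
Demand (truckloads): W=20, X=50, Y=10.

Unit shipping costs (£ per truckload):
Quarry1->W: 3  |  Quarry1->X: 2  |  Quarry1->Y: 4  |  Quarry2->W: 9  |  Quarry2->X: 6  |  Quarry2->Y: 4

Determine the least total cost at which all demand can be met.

An optimal shipping plan:
  Quarry1->W: 20 truckloads
  Quarry1->X: 30 truckloads
  Quarry2->X: 20 truckloads
  Quarry2->Y: 10 truckloads
Total cost = £280.

280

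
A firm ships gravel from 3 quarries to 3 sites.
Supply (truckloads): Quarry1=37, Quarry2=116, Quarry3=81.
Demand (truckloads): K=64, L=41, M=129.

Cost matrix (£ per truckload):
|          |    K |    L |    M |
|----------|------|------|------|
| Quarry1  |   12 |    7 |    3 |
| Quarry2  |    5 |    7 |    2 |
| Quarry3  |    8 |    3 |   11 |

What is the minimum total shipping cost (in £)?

A cheapest plan:
  Quarry1–M: 37 truckloads
  Quarry2–K: 24 truckloads
  Quarry2–M: 92 truckloads
  Quarry3–K: 40 truckloads
  Quarry3–L: 41 truckloads
Total cost = £858.

858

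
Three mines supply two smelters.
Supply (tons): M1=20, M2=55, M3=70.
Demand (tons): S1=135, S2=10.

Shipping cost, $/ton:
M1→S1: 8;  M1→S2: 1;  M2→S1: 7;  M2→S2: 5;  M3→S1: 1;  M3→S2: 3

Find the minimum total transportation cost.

Optimal allocation:
  M1→S1: 10 × $8 = $80
  M1→S2: 10 × $1 = $10
  M2→S1: 55 × $7 = $385
  M3→S1: 70 × $1 = $70
Total = 80 + 10 + 385 + 70 = $545.

545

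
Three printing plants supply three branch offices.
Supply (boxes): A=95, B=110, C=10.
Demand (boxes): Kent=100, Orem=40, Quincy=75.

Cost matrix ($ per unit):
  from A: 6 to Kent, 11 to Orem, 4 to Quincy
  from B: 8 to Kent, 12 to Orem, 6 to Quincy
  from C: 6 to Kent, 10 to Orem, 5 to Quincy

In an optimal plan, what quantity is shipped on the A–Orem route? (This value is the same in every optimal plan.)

0

Optimal shipments:
  A→Kent: 20 boxes
  A→Quincy: 75 boxes
  B→Kent: 80 boxes
  B→Orem: 30 boxes
  C→Orem: 10 boxes
Total cost = $1520.
The route A→Orem is not used.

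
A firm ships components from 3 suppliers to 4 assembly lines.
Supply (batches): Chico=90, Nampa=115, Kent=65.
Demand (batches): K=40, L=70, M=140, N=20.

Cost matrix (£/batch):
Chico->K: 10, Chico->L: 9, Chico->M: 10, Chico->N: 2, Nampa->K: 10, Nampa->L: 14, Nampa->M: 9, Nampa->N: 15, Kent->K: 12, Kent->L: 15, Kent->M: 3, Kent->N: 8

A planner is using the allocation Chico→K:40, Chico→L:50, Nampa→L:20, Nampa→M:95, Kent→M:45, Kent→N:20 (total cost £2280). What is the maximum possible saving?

Current plan cost = 40·10 + 50·9 + 20·14 + 95·9 + 45·3 + 20·8 = £2280.
Optimal plan:
  Chico->L: 70 × £9 = £630
  Chico->N: 20 × £2 = £40
  Nampa->K: 40 × £10 = £400
  Nampa->M: 75 × £9 = £675
  Kent->M: 65 × £3 = £195
Optimal cost = £1940.
Saving = 2280 − 1940 = £340.

340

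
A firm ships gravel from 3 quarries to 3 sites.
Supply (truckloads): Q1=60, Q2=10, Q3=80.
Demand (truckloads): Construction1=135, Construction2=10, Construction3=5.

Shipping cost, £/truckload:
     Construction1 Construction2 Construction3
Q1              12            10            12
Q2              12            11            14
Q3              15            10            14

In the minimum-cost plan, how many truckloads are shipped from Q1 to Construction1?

Solving gives:
  Q1–Construction1: 60 × £12 = £720
  Q2–Construction1: 10 × £12 = £120
  Q3–Construction1: 65 × £15 = £975
  Q3–Construction2: 10 × £10 = £100
  Q3–Construction3: 5 × £14 = £70
Total cost = £1985.
So Q1→Construction1 carries 60 truckloads.

60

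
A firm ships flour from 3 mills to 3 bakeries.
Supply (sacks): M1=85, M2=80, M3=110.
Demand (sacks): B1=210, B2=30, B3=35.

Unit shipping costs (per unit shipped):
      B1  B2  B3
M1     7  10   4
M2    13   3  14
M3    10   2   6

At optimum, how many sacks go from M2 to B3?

0

Optimal shipments:
  M1–B1: 85 × 7 = 595
  M2–B1: 50 × 13 = 650
  M2–B2: 30 × 3 = 90
  M3–B1: 75 × 10 = 750
  M3–B3: 35 × 6 = 210
Total cost = 2295.
The route M2→B3 is not used.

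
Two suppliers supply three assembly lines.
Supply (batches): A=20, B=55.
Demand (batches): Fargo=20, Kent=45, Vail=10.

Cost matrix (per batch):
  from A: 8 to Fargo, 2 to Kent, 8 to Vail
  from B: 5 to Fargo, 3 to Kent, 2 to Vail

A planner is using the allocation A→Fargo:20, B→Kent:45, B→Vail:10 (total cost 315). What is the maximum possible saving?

Current plan cost = 20·8 + 45·3 + 10·2 = 315.
Optimal plan:
  A–Kent: 20 × 2 = 40
  B–Fargo: 20 × 5 = 100
  B–Kent: 25 × 3 = 75
  B–Vail: 10 × 2 = 20
Optimal cost = 235.
Saving = 315 − 235 = 80.

80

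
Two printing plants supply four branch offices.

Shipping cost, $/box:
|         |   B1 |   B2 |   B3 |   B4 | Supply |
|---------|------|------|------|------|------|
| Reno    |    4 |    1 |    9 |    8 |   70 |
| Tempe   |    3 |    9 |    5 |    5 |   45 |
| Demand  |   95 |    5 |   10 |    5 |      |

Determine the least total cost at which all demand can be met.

One minimum-cost allocation:
  Reno→B1: 65 × $4 = $260
  Reno→B2: 5 × $1 = $5
  Tempe→B1: 30 × $3 = $90
  Tempe→B3: 10 × $5 = $50
  Tempe→B4: 5 × $5 = $25
Total = 260 + 5 + 90 + 50 + 25 = $430.

430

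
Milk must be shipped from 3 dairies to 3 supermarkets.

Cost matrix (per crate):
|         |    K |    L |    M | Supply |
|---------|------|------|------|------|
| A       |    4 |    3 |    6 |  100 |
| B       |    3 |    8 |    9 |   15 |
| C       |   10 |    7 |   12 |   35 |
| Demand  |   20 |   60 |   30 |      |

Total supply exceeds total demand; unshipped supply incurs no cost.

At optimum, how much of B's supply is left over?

0

Minimum-cost shipments:
  A→K: 5 crates
  A→L: 60 crates
  A→M: 30 crates
  B→K: 15 crates
Total cost = 425.
B ships 15 of its 15, leaving 0.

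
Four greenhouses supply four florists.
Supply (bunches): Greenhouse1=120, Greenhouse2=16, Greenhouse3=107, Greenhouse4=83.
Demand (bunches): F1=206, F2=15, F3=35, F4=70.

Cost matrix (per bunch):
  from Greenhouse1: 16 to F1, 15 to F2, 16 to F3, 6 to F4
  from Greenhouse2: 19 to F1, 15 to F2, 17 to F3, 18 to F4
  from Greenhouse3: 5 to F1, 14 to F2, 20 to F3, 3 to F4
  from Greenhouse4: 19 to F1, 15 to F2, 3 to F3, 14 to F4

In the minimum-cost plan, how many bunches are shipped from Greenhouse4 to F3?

35

Solving gives:
  Greenhouse1->F1: 50 bunches
  Greenhouse1->F4: 70 bunches
  Greenhouse2->F1: 16 bunches
  Greenhouse3->F1: 107 bunches
  Greenhouse4->F1: 33 bunches
  Greenhouse4->F2: 15 bunches
  Greenhouse4->F3: 35 bunches
Total cost = 3016.
So Greenhouse4→F3 carries 35 bunches.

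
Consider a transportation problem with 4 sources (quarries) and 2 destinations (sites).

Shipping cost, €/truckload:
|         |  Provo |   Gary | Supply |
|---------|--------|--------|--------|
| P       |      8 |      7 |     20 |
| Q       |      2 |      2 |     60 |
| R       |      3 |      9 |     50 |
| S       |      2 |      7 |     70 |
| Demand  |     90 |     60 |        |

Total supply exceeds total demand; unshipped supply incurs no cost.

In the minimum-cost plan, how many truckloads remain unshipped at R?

30

An optimal plan:
  Q->Gary: 60 × €2 = €120
  R->Provo: 20 × €3 = €60
  S->Provo: 70 × €2 = €140
Total cost = €320.
R ships 20 of its 50, leaving 30.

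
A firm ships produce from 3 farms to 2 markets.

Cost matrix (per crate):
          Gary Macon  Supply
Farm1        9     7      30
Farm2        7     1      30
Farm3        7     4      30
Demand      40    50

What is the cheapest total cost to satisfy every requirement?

Optimal allocation:
  Farm1->Gary: 30 × 9 = 270
  Farm2->Macon: 30 × 1 = 30
  Farm3->Gary: 10 × 7 = 70
  Farm3->Macon: 20 × 4 = 80
Total = 270 + 30 + 70 + 80 = 450.

450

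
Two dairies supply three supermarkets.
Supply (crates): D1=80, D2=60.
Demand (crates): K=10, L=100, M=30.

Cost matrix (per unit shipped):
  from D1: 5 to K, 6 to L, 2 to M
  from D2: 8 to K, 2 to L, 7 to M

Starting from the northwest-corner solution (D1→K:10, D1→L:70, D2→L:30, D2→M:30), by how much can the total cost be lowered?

270

Current plan cost = 10·5 + 70·6 + 30·2 + 30·7 = 740.
Optimal plan:
  D1->K: 10 × 5 = 50
  D1->L: 40 × 6 = 240
  D1->M: 30 × 2 = 60
  D2->L: 60 × 2 = 120
Optimal cost = 470.
Saving = 740 − 470 = 270.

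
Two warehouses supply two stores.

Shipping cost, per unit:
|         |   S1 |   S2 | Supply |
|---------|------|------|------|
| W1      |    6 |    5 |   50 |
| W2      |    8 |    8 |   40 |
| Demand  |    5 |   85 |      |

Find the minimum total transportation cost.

A cheapest plan:
  W1 to S2: 50 × 5 = 250
  W2 to S1: 5 × 8 = 40
  W2 to S2: 35 × 8 = 280
Total = 250 + 40 + 280 = 570.
(Supply check: W1 ships 50; W2 ships 40.)

570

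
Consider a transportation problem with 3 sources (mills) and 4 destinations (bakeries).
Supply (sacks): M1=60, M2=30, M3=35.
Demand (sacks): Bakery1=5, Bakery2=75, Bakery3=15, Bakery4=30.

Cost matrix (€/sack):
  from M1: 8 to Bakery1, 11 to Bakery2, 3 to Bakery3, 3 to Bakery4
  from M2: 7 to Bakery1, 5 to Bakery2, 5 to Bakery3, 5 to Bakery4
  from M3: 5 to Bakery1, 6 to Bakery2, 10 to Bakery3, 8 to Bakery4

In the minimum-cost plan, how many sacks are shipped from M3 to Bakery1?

Solving gives:
  M1→Bakery1: 5 × €8 = €40
  M1→Bakery2: 10 × €11 = €110
  M1→Bakery3: 15 × €3 = €45
  M1→Bakery4: 30 × €3 = €90
  M2→Bakery2: 30 × €5 = €150
  M3→Bakery2: 35 × €6 = €210
Total cost = €645.
The route M3→Bakery1 is not used.

0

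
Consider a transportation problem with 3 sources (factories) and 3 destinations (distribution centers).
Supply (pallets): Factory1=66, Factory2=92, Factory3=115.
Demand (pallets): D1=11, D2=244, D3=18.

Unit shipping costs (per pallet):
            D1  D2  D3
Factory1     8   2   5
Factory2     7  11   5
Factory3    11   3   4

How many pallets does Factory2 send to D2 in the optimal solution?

63

The minimum-cost plan:
  Factory1->D2: 66 pallets
  Factory2->D1: 11 pallets
  Factory2->D2: 63 pallets
  Factory2->D3: 18 pallets
  Factory3->D2: 115 pallets
Total cost = 1337.
So Factory2→D2 carries 63 pallets.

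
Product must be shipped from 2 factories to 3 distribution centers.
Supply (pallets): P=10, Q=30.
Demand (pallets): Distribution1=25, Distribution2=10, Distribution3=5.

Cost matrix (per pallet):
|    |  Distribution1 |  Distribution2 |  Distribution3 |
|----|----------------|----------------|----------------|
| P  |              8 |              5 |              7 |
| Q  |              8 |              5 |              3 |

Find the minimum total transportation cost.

One minimum-cost allocation:
  P→Distribution1: 10 × 8 = 80
  Q→Distribution1: 15 × 8 = 120
  Q→Distribution2: 10 × 5 = 50
  Q→Distribution3: 5 × 3 = 15
Total = 80 + 120 + 50 + 15 = 265.

265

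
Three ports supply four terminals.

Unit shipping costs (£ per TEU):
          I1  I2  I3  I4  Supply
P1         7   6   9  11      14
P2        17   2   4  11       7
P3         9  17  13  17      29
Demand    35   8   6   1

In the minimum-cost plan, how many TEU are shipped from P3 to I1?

29

Solving gives:
  P1 to I1: 6 TEU
  P1 to I2: 7 TEU
  P1 to I4: 1 TEU
  P2 to I2: 1 TEU
  P2 to I3: 6 TEU
  P3 to I1: 29 TEU
Total cost = £382.
So P3→I1 carries 29 TEU.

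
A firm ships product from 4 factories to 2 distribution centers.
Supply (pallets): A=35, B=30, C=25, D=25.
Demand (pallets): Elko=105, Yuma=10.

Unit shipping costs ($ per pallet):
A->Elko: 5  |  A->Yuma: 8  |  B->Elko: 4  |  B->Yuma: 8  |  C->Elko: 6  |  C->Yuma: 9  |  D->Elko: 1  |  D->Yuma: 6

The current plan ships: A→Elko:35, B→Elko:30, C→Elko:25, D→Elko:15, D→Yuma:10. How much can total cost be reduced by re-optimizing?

20

Current plan cost = 35·5 + 30·4 + 25·6 + 15·1 + 10·6 = $520.
Optimal plan:
  A→Elko: 25 × $5 = $125
  A→Yuma: 10 × $8 = $80
  B→Elko: 30 × $4 = $120
  C→Elko: 25 × $6 = $150
  D→Elko: 25 × $1 = $25
Optimal cost = $500.
Saving = 520 − 500 = $20.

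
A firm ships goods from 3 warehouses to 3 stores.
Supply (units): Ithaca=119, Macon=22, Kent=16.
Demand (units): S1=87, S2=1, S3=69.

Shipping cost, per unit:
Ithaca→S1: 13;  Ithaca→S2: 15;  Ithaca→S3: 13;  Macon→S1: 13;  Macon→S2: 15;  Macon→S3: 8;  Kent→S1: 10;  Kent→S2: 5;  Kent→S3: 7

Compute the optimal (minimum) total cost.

One minimum-cost allocation:
  Ithaca->S1: 87 units
  Ithaca->S3: 32 units
  Macon->S3: 22 units
  Kent->S2: 1 units
  Kent->S3: 15 units
Total cost = 1833.
(Supply check: Ithaca ships 119; Macon ships 22; Kent ships 16.)

1833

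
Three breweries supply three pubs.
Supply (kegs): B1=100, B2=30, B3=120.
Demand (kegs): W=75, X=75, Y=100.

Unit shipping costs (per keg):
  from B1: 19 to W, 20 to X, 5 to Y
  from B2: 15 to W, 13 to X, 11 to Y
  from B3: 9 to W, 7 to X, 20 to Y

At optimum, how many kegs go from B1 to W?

Solving gives:
  B1→Y: 100 kegs
  B2→W: 30 kegs
  B3→W: 45 kegs
  B3→X: 75 kegs
Total cost = 1880.
The route B1→W is not used.

0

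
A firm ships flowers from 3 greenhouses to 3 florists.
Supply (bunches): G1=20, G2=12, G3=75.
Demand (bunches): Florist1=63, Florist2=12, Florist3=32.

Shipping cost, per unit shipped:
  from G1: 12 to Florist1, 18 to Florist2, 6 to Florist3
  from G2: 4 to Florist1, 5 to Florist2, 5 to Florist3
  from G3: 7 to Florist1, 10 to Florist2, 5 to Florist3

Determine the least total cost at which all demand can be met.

681

An optimal shipping plan:
  G1 to Florist3: 20 × 6 = 120
  G2 to Florist2: 12 × 5 = 60
  G3 to Florist1: 63 × 7 = 441
  G3 to Florist3: 12 × 5 = 60
Total = 120 + 60 + 441 + 60 = 681.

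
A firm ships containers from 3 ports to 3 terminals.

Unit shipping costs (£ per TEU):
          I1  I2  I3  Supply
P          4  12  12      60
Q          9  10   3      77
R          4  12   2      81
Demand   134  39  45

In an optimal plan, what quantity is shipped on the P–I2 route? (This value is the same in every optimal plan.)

0

The minimum-cost plan:
  P to I1: 60 × £4 = £240
  Q to I2: 39 × £10 = £390
  Q to I3: 38 × £3 = £114
  R to I1: 74 × £4 = £296
  R to I3: 7 × £2 = £14
Total cost = £1054.
The route P→I2 is not used.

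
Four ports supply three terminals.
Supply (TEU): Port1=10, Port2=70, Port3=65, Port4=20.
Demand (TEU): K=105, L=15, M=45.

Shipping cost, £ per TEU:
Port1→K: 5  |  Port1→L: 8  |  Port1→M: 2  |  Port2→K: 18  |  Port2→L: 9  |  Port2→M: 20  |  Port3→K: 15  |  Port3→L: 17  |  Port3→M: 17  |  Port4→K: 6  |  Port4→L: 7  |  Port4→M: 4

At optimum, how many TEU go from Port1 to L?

0

Optimal shipments:
  Port1–M: 10 TEU
  Port2–K: 40 TEU
  Port2–L: 15 TEU
  Port2–M: 15 TEU
  Port3–K: 65 TEU
  Port4–M: 20 TEU
Total cost = £2230.
The route Port1→L is not used.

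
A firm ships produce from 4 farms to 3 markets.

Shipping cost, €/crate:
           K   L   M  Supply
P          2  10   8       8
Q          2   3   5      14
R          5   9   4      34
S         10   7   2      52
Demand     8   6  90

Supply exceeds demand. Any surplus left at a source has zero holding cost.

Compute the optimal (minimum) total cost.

An optimal shipping plan:
  P–K: 8 crates
  Q–L: 6 crates
  Q–M: 4 crates
  R–M: 34 crates
  S–M: 52 crates
Total cost = €294.

294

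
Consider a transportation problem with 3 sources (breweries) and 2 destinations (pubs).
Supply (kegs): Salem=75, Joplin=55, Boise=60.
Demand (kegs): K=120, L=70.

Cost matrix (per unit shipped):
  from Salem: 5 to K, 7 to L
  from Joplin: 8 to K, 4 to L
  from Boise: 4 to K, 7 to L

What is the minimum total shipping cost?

865

Optimal allocation:
  Salem to K: 60 × 5 = 300
  Salem to L: 15 × 7 = 105
  Joplin to L: 55 × 4 = 220
  Boise to K: 60 × 4 = 240
Total = 300 + 105 + 220 + 240 = 865.
(Supply check: Salem ships 75; Joplin ships 55; Boise ships 60.)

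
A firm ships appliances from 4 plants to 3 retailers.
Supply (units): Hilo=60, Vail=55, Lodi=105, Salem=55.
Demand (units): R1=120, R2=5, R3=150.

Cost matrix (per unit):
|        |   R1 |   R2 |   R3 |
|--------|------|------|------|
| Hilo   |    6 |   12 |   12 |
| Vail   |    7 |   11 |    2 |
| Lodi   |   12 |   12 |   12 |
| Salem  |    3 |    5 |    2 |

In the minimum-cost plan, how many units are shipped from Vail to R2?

The minimum-cost plan:
  Hilo→R1: 60 × 6 = 360
  Vail→R3: 55 × 2 = 110
  Lodi→R1: 60 × 12 = 720
  Lodi→R2: 5 × 12 = 60
  Lodi→R3: 40 × 12 = 480
  Salem→R3: 55 × 2 = 110
Total cost = 1840.
The route Vail→R2 is not used.

0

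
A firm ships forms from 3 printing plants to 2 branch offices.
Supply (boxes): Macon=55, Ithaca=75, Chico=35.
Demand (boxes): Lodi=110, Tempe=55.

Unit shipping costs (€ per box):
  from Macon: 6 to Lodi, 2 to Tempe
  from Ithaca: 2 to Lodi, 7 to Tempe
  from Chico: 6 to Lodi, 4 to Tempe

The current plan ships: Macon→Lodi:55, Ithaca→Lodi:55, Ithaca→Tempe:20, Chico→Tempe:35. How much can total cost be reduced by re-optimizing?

250

Current plan cost = 55·6 + 55·2 + 20·7 + 35·4 = €720.
Optimal plan:
  Macon–Tempe: 55 × €2 = €110
  Ithaca–Lodi: 75 × €2 = €150
  Chico–Lodi: 35 × €6 = €210
Optimal cost = €470.
Saving = 720 − 470 = €250.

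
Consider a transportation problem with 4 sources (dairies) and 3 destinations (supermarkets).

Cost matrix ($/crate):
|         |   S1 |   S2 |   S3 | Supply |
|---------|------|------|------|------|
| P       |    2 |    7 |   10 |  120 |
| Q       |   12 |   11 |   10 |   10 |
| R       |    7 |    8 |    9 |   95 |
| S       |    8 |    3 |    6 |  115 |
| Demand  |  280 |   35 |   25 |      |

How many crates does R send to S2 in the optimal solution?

Solving gives:
  P–S1: 120 × $2 = $240
  Q–S1: 10 × $12 = $120
  R–S1: 95 × $7 = $665
  S–S1: 55 × $8 = $440
  S–S2: 35 × $3 = $105
  S–S3: 25 × $6 = $150
Total cost = $1720.
The route R→S2 is not used.

0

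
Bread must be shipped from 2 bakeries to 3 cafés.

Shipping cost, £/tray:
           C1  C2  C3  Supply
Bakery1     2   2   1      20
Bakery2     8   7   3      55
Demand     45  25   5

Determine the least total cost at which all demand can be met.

One minimum-cost allocation:
  Bakery1->C1: 20 × £2 = £40
  Bakery2->C1: 25 × £8 = £200
  Bakery2->C2: 25 × £7 = £175
  Bakery2->C3: 5 × £3 = £15
Total = 40 + 200 + 175 + 15 = £430.
(Supply check: Bakery1 ships 20; Bakery2 ships 55.)

430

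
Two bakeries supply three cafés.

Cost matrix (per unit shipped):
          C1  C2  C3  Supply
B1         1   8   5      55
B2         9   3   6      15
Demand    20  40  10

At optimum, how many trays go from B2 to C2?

Optimal shipments:
  B1→C1: 20 × 1 = 20
  B1→C2: 25 × 8 = 200
  B1→C3: 10 × 5 = 50
  B2→C2: 15 × 3 = 45
Total cost = 315.
So B2→C2 carries 15 trays.

15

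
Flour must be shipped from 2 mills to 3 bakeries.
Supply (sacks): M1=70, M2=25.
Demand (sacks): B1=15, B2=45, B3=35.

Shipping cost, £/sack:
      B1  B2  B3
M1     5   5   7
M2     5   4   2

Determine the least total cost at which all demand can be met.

A cheapest plan:
  M1→B1: 15 × £5 = £75
  M1→B2: 45 × £5 = £225
  M1→B3: 10 × £7 = £70
  M2→B3: 25 × £2 = £50
Total = 75 + 225 + 70 + 50 = £420.

420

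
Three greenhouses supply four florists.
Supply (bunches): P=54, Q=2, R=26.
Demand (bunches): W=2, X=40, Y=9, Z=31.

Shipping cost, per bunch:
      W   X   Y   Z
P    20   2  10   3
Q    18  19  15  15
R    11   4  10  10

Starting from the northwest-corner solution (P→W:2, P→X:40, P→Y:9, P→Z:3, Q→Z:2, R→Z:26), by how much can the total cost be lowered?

Current plan cost = 2·20 + 40·2 + 9·10 + 3·3 + 2·15 + 26·10 = 509.
Optimal plan:
  P to X: 23 × 2 = 46
  P to Z: 31 × 3 = 93
  Q to Y: 2 × 15 = 30
  R to W: 2 × 11 = 22
  R to X: 17 × 4 = 68
  R to Y: 7 × 10 = 70
Optimal cost = 329.
Saving = 509 − 329 = 180.

180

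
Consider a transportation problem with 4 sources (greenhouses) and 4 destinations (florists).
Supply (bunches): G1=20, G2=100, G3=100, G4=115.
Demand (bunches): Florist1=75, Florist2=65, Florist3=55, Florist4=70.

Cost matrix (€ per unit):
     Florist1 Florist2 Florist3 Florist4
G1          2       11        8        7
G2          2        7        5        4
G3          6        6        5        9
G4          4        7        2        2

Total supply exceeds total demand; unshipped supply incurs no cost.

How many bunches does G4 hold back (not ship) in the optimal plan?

An optimal plan:
  G1–Florist1: 20 × €2 = €40
  G2–Florist1: 55 × €2 = €110
  G2–Florist4: 10 × €4 = €40
  G3–Florist2: 65 × €6 = €390
  G4–Florist3: 55 × €2 = €110
  G4–Florist4: 60 × €2 = €120
Total cost = €810.
G4 ships 115 of its 115, leaving 0.

0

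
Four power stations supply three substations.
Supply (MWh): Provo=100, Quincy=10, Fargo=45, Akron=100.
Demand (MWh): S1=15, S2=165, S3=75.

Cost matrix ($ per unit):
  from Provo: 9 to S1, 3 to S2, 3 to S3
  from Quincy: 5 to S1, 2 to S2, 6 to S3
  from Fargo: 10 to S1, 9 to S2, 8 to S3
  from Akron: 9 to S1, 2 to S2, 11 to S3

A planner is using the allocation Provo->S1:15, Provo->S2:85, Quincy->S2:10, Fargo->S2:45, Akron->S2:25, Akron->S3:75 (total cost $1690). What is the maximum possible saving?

780

Current plan cost = 15·9 + 85·3 + 10·2 + 45·9 + 25·2 + 75·11 = $1690.
Optimal plan:
  Provo to S2: 55 × $3 = $165
  Provo to S3: 45 × $3 = $135
  Quincy to S2: 10 × $2 = $20
  Fargo to S1: 15 × $10 = $150
  Fargo to S3: 30 × $8 = $240
  Akron to S2: 100 × $2 = $200
Optimal cost = $910.
Saving = 1690 − 910 = $780.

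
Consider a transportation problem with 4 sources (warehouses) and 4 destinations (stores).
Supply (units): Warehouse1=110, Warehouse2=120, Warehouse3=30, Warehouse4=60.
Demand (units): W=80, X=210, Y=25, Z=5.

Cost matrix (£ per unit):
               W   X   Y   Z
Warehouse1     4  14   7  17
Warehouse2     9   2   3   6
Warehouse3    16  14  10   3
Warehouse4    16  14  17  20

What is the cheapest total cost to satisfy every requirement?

2010

One minimum-cost allocation:
  Warehouse1→W: 80 × £4 = £320
  Warehouse1→X: 5 × £14 = £70
  Warehouse1→Y: 25 × £7 = £175
  Warehouse2→X: 120 × £2 = £240
  Warehouse3→X: 25 × £14 = £350
  Warehouse3→Z: 5 × £3 = £15
  Warehouse4→X: 60 × £14 = £840
Total = 320 + 70 + 175 + 240 + 350 + 15 + 840 = £2010.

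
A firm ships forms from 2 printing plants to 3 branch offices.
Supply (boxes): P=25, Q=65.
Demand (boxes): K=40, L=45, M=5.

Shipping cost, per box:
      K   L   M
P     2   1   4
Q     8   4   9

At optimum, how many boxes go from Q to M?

5

The minimum-cost plan:
  P->K: 25 × 2 = 50
  Q->K: 15 × 8 = 120
  Q->L: 45 × 4 = 180
  Q->M: 5 × 9 = 45
Total cost = 395.
So Q→M carries 5 boxes.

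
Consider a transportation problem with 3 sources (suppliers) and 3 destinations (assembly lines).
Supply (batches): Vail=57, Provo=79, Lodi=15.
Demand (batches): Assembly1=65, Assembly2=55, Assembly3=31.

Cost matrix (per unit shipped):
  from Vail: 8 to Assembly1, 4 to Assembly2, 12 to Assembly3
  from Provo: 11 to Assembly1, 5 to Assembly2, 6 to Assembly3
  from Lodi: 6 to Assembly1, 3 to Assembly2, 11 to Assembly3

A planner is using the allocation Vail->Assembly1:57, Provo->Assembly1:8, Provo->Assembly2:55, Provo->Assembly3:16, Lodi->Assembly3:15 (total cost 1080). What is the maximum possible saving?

136

Current plan cost = 57·8 + 8·11 + 55·5 + 16·6 + 15·11 = 1080.
Optimal plan:
  Vail→Assembly1: 50 × 8 = 400
  Vail→Assembly2: 7 × 4 = 28
  Provo→Assembly2: 48 × 5 = 240
  Provo→Assembly3: 31 × 6 = 186
  Lodi→Assembly1: 15 × 6 = 90
Optimal cost = 944.
Saving = 1080 − 944 = 136.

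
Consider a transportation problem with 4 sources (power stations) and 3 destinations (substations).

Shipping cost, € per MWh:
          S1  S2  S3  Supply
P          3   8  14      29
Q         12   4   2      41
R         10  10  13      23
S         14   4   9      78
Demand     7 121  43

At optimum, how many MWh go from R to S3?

The minimum-cost plan:
  P->S1: 7 × €3 = €21
  P->S2: 22 × €8 = €176
  Q->S3: 41 × €2 = €82
  R->S2: 21 × €10 = €210
  R->S3: 2 × €13 = €26
  S->S2: 78 × €4 = €312
Total cost = €827.
So R→S3 carries 2 MWh.

2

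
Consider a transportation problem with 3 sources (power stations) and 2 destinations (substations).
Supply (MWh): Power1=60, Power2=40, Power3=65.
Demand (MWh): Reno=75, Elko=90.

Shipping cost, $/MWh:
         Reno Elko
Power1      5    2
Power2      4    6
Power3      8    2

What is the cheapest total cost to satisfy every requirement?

515

An optimal shipping plan:
  Power1–Reno: 35 × $5 = $175
  Power1–Elko: 25 × $2 = $50
  Power2–Reno: 40 × $4 = $160
  Power3–Elko: 65 × $2 = $130
Total = 175 + 50 + 160 + 130 = $515.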